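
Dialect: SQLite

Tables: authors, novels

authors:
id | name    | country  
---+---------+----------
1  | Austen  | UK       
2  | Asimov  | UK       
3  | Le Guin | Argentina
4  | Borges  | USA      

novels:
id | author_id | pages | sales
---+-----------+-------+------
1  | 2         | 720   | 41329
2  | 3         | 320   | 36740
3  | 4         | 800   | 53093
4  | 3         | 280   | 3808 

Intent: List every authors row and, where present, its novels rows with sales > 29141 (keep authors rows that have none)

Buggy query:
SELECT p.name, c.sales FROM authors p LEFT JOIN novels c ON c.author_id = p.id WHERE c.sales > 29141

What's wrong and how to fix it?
Bug: A WHERE condition on the right-hand table after LEFT JOIN drops unmatched parents

Fix: Move the right-table condition into the ON clause so unmatched parents are kept

Corrected query:
SELECT p.name, c.sales FROM authors p LEFT JOIN novels c ON c.author_id = p.id AND c.sales > 29141

Result:
name    | sales
--------+------
Austen  | NULL 
Asimov  | 41329
Le Guin | 36740
Borges  | 53093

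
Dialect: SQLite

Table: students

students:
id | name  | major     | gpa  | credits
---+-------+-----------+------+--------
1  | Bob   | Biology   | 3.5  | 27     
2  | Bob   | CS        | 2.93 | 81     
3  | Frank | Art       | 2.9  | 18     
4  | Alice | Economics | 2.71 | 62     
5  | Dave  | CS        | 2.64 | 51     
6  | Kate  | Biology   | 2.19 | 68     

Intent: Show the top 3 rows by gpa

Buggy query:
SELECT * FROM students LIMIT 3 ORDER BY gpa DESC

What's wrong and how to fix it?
Bug: LIMIT must come after ORDER BY

Fix: Sort with ORDER BY, then apply LIMIT

Corrected query:
SELECT * FROM students ORDER BY gpa DESC LIMIT 3

Result:
id | name  | major   | gpa  | credits
---+-------+---------+------+--------
1  | Bob   | Biology | 3.5  | 27     
2  | Bob   | CS      | 2.93 | 81     
3  | Frank | Art     | 2.9  | 18     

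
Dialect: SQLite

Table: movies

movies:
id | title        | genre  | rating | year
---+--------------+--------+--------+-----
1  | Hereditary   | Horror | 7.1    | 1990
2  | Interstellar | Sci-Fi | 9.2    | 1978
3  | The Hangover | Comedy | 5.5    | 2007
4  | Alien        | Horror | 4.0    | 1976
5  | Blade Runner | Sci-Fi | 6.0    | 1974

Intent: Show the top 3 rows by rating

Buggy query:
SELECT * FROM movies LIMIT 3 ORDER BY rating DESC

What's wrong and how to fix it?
Bug: ORDER BY cannot follow LIMIT; LIMIT is the final clause

Fix: Swap the clauses: ORDER BY first, then LIMIT

Corrected query:
SELECT * FROM movies ORDER BY rating DESC LIMIT 3

Result:
id | title        | genre  | rating | year
---+--------------+--------+--------+-----
2  | Interstellar | Sci-Fi | 9.2    | 1978
1  | Hereditary   | Horror | 7.1    | 1990
5  | Blade Runner | Sci-Fi | 6      | 1974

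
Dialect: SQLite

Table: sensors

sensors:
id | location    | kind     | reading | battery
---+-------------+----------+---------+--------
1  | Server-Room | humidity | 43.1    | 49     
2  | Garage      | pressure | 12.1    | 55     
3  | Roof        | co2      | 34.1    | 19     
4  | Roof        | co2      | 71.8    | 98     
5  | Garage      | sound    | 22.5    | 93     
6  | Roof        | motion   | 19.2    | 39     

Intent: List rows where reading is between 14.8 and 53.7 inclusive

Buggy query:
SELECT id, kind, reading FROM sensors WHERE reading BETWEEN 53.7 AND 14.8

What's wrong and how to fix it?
Bug: BETWEEN expects the lower bound first; with 53.7 AND 14.8 the range is empty

Fix: Swap the bounds so the smaller value comes first

Corrected query:
SELECT id, kind, reading FROM sensors WHERE reading BETWEEN 14.8 AND 53.7

Result:
id | kind     | reading
---+----------+--------
1  | humidity | 43.1   
3  | co2      | 34.1   
5  | sound    | 22.5   
6  | motion   | 19.2   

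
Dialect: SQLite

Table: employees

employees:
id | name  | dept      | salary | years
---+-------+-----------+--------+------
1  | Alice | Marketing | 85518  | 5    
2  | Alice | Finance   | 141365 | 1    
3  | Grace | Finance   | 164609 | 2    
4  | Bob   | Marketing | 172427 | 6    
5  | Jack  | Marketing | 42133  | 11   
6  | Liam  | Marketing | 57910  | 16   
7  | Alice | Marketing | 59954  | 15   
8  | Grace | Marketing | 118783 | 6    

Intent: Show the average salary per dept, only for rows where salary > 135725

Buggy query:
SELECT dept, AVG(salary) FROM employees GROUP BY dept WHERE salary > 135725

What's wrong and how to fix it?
Bug: WHERE cannot follow GROUP BY

Fix: Place WHERE between FROM and GROUP BY

Corrected query:
SELECT dept, AVG(salary) FROM employees WHERE salary > 135725 GROUP BY dept

Result:
dept      | AVG(salary)
----------+------------
Finance   | 152987     
Marketing | 172427     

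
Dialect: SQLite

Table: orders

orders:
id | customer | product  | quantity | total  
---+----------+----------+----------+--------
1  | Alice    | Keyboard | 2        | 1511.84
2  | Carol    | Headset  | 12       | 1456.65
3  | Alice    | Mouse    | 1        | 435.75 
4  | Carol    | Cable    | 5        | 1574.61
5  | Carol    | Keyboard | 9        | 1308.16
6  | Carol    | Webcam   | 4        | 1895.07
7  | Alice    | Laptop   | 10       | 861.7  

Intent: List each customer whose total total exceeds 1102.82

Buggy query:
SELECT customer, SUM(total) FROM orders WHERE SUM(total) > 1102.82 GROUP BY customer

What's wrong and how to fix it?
Bug: Aggregate functions cannot appear in a WHERE clause

Fix: Move the aggregate condition to a HAVING clause

Corrected query:
SELECT customer, SUM(total) FROM orders GROUP BY customer HAVING SUM(total) > 1102.82

Result:
customer | SUM(total)
---------+-----------
Alice    | 2809.29   
Carol    | 6234.49   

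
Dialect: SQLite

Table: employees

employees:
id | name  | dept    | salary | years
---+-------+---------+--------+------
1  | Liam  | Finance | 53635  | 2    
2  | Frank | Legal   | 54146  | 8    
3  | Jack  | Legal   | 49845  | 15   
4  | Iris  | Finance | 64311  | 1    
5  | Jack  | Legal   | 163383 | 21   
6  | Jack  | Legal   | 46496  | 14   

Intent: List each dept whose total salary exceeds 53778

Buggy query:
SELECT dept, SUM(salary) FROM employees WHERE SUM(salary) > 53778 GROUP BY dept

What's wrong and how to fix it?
Bug: Aggregate functions cannot appear in a WHERE clause

Fix: Move the aggregate condition to a HAVING clause

Corrected query:
SELECT dept, SUM(salary) FROM employees GROUP BY dept HAVING SUM(salary) > 53778

Result:
dept    | SUM(salary)
--------+------------
Finance | 117946     
Legal   | 313870     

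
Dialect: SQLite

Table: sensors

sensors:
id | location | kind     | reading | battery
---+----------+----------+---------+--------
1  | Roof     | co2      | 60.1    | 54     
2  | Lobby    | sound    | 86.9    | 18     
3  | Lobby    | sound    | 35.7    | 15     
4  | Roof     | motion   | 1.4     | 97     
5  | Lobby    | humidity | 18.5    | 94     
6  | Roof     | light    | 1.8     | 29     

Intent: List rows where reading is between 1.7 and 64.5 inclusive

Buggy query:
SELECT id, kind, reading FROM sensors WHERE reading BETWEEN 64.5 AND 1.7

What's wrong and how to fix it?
Bug: BETWEEN expects the lower bound first; with 64.5 AND 1.7 the range is empty

Fix: Write BETWEEN 1.7 AND 64.5

Corrected query:
SELECT id, kind, reading FROM sensors WHERE reading BETWEEN 1.7 AND 64.5

Result:
id | kind     | reading
---+----------+--------
1  | co2      | 60.1   
3  | sound    | 35.7   
5  | humidity | 18.5   
6  | light    | 1.8    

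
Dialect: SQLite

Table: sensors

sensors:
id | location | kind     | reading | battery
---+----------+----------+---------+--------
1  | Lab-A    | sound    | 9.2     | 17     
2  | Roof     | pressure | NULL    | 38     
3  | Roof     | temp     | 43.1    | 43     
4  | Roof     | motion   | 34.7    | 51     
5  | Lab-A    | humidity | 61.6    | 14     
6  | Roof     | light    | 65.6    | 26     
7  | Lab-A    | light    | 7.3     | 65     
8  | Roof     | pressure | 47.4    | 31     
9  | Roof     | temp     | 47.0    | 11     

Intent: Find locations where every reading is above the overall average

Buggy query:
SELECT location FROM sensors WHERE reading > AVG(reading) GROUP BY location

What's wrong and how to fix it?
Bug: AVG() is an aggregate; it can't sit directly in WHERE

Fix: Use a subquery for AVG and a HAVING MIN(...) filter so the condition holds for every row in the group

Corrected query:
SELECT location FROM sensors GROUP BY location HAVING MIN(reading) > (SELECT AVG(reading) FROM sensors)

Result:
(no rows)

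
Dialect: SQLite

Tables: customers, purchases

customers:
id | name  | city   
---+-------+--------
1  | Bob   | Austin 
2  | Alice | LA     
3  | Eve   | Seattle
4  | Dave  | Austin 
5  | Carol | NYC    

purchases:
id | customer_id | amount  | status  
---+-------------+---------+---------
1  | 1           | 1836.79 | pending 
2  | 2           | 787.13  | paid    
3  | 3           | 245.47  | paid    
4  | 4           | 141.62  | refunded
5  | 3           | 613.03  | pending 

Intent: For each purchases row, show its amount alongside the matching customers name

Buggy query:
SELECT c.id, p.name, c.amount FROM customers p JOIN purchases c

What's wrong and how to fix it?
Bug: JOIN with no ON clause produces a cartesian product; every purchases row pairs with every customers row

Fix: Specify the join condition linking the foreign key to the parent id

Corrected query:
SELECT c.id, p.name, c.amount FROM customers p JOIN purchases c ON c.customer_id = p.id

Result:
id | name  | amount 
---+-------+--------
1  | Bob   | 1836.79
2  | Alice | 787.13 
3  | Eve   | 245.47 
4  | Dave  | 141.62 
5  | Eve   | 613.03 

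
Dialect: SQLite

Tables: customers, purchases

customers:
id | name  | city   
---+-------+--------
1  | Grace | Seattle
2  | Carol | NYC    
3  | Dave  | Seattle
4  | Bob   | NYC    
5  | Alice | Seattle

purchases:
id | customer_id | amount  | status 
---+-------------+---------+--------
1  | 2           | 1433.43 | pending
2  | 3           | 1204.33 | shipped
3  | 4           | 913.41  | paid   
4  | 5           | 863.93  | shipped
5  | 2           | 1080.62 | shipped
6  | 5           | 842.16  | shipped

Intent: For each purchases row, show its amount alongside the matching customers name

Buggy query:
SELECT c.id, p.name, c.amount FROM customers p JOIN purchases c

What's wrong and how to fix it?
Bug: JOIN with no ON clause produces a cartesian product; every purchases row pairs with every customers row

Fix: Add ON c.customer_id = p.id to the JOIN

Corrected query:
SELECT c.id, p.name, c.amount FROM customers p JOIN purchases c ON c.customer_id = p.id

Result:
id | name  | amount 
---+-------+--------
1  | Carol | 1433.43
2  | Dave  | 1204.33
3  | Bob   | 913.41 
4  | Alice | 863.93 
5  | Carol | 1080.62
6  | Alice | 842.16 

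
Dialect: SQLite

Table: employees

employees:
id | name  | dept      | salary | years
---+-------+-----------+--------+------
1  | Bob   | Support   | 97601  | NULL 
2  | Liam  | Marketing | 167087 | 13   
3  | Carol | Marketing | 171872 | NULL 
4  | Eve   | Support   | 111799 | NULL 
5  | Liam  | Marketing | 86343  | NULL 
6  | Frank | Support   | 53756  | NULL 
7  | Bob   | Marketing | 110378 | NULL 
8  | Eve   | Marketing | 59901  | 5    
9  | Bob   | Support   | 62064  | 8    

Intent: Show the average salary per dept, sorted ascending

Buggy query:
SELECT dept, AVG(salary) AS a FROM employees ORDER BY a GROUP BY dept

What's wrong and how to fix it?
Bug: ORDER BY appears before GROUP BY; SQL clause order requires GROUP BY first

Fix: Reorder: SELECT … FROM … GROUP BY … ORDER BY …

Corrected query:
SELECT dept, AVG(salary) AS a FROM employees GROUP BY dept ORDER BY a

Result:
dept      | a       
----------+---------
Support   | 81305   
Marketing | 119116.2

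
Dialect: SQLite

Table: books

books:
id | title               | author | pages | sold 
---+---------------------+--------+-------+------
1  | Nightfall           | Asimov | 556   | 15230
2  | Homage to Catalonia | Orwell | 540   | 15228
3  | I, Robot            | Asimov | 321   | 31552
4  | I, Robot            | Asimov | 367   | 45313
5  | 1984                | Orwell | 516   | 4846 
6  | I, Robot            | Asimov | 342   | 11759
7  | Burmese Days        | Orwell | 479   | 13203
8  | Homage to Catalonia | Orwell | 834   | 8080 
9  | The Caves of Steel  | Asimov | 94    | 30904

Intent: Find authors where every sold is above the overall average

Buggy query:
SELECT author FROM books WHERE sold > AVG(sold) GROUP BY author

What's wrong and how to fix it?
Bug: WHERE evaluates per row before aggregation, so AVG() is unavailable

Fix: Use a subquery for AVG and a HAVING MIN(...) filter so the condition holds for every row in the group

Corrected query:
SELECT author FROM books GROUP BY author HAVING MIN(sold) > (SELECT AVG(sold) FROM books)

Result:
(no rows)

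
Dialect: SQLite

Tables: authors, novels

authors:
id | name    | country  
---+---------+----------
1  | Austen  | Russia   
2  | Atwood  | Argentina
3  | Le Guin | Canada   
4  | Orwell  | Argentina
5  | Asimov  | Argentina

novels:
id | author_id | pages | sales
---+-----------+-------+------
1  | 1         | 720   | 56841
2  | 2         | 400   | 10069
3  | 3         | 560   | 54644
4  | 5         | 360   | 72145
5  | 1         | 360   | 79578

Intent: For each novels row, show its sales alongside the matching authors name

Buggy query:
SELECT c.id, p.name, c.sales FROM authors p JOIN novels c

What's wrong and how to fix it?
Bug: JOIN with no ON clause produces a cartesian product; every novels row pairs with every authors row

Fix: Add ON c.author_id = p.id to the JOIN

Corrected query:
SELECT c.id, p.name, c.sales FROM authors p JOIN novels c ON c.author_id = p.id

Result:
id | name    | sales
---+---------+------
1  | Austen  | 56841
2  | Atwood  | 10069
3  | Le Guin | 54644
4  | Asimov  | 72145
5  | Austen  | 79578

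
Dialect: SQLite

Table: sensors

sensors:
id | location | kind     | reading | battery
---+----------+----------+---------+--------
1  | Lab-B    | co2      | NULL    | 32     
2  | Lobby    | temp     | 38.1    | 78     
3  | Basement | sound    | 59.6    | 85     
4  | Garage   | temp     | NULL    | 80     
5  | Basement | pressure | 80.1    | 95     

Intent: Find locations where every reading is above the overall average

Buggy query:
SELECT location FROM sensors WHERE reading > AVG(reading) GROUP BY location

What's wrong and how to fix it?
Bug: WHERE evaluates per row before aggregation, so AVG() is unavailable

Fix: Use a subquery for AVG and a HAVING MIN(...) filter so the condition holds for every row in the group

Corrected query:
SELECT location FROM sensors GROUP BY location HAVING MIN(reading) > (SELECT AVG(reading) FROM sensors)

Result:
location
--------
Basement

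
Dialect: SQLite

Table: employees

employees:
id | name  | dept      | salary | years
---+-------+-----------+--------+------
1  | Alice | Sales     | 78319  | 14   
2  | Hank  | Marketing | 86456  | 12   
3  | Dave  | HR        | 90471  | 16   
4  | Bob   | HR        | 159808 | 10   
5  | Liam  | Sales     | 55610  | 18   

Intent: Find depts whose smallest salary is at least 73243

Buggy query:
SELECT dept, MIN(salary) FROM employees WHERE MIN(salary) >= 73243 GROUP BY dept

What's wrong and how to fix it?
Bug: MIN() in WHERE is a misuse of aggregate

Fix: Use HAVING for the per-group MIN condition

Corrected query:
SELECT dept, MIN(salary) FROM employees GROUP BY dept HAVING MIN(salary) >= 73243

Result:
dept      | MIN(salary)
----------+------------
HR        | 90471      
Marketing | 86456      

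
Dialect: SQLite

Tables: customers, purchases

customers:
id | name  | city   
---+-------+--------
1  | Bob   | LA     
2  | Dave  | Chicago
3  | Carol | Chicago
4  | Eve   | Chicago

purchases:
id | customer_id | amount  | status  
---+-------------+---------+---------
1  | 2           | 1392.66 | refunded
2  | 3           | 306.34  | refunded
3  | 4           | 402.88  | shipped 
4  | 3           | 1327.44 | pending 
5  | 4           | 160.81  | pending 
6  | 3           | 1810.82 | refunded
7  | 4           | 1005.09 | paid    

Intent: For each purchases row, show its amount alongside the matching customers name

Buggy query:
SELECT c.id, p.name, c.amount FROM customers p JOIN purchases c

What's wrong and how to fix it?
Bug: JOIN with no ON clause produces a cartesian product; every purchases row pairs with every customers row

Fix: Specify the join condition linking the foreign key to the parent id

Corrected query:
SELECT c.id, p.name, c.amount FROM customers p JOIN purchases c ON c.customer_id = p.id

Result:
id | name  | amount 
---+-------+--------
1  | Dave  | 1392.66
2  | Carol | 306.34 
3  | Eve   | 402.88 
4  | Carol | 1327.44
5  | Eve   | 160.81 
6  | Carol | 1810.82
7  | Eve   | 1005.09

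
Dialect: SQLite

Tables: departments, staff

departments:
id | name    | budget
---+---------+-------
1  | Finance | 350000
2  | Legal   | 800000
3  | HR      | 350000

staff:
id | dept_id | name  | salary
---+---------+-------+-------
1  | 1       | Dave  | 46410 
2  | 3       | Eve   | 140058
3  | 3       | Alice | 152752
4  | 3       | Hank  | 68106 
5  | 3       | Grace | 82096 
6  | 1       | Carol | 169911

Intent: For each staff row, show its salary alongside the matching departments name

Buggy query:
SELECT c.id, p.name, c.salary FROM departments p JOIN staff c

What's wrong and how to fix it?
Bug: JOIN with no ON clause produces a cartesian product; every staff row pairs with every departments row

Fix: Specify the join condition linking the foreign key to the parent id

Corrected query:
SELECT c.id, p.name, c.salary FROM departments p JOIN staff c ON c.dept_id = p.id

Result:
id | name    | salary
---+---------+-------
1  | Finance | 46410 
2  | HR      | 140058
3  | HR      | 152752
4  | HR      | 68106 
5  | HR      | 82096 
6  | Finance | 169911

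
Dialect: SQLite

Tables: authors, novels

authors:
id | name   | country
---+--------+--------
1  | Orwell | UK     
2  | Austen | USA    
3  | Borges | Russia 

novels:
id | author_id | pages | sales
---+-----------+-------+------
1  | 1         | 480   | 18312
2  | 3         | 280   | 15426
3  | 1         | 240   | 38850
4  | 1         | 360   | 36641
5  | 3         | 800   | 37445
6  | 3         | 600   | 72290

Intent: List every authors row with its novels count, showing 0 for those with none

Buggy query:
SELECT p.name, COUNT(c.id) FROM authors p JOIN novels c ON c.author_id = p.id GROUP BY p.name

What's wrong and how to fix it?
Bug: An inner join excludes parents with zero children

Fix: Use LEFT JOIN so parents without children still appear (COUNT(c.id) gives 0)

Corrected query:
SELECT p.name, COUNT(c.id) FROM authors p LEFT JOIN novels c ON c.author_id = p.id GROUP BY p.name

Result:
name   | COUNT(c.id)
-------+------------
Austen | 0          
Borges | 3          
Orwell | 3          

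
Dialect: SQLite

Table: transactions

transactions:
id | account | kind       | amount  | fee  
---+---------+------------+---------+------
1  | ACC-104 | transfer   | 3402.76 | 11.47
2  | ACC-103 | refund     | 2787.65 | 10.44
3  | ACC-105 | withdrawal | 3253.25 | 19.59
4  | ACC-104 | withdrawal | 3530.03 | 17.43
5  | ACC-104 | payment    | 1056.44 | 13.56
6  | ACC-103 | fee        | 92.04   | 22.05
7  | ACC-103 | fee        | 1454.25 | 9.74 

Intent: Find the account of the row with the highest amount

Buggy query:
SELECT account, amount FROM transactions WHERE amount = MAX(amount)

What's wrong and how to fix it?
Bug: MAX(amount) is an aggregate and cannot be used directly in WHERE

Fix: Wrap MAX in a scalar subquery so WHERE compares against a single value

Corrected query:
SELECT account, amount FROM transactions WHERE amount = (SELECT MAX(amount) FROM transactions)

Result:
account | amount 
--------+--------
ACC-104 | 3530.03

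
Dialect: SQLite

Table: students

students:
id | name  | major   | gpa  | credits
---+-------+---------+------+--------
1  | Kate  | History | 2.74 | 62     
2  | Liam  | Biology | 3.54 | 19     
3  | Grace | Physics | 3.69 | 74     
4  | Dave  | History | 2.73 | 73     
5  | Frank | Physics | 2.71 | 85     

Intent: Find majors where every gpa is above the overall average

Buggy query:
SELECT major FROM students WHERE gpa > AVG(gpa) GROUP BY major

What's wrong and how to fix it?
Bug: WHERE evaluates per row before aggregation, so AVG() is unavailable

Fix: Use a subquery for AVG and a HAVING MIN(...) filter so the condition holds for every row in the group

Corrected query:
SELECT major FROM students GROUP BY major HAVING MIN(gpa) > (SELECT AVG(gpa) FROM students)

Result:
major  
-------
Biology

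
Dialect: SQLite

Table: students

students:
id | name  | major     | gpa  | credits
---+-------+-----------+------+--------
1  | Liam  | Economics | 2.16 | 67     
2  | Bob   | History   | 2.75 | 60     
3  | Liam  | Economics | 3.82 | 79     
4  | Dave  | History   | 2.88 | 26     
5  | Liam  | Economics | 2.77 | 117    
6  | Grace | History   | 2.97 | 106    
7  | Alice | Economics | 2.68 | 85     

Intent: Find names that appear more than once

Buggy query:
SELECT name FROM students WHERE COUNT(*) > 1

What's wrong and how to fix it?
Bug: WHERE can't reference COUNT(*); aggregates are computed after WHERE

Fix: GROUP BY name, then filter groups with HAVING COUNT(*) > 1

Corrected query:
SELECT name FROM students GROUP BY name HAVING COUNT(*) > 1

Result:
name
----
Liam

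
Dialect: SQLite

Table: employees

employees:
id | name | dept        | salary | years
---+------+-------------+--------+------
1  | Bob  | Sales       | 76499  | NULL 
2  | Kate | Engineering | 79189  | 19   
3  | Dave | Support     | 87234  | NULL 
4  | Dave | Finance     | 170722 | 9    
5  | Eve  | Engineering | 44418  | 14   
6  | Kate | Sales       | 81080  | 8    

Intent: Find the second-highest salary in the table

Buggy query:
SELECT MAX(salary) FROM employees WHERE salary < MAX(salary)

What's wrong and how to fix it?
Bug: MAX(salary) on the right of the comparison is an aggregate-in-WHERE error

Fix: Compute the overall MAX in a subquery, then take MAX of rows below it

Corrected query:
SELECT MAX(salary) FROM employees WHERE salary < (SELECT MAX(salary) FROM employees)

Result:
MAX(salary)
-----------
87234      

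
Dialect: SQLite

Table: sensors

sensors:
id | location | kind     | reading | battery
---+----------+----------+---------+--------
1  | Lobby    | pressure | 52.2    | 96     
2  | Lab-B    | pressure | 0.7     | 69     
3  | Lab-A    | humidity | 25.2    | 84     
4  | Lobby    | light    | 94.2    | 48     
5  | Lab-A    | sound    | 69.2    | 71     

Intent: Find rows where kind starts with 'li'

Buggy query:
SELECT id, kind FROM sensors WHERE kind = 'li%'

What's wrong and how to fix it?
Bug: Wildcards only work with LIKE; '=' treats '%' as a literal character

Fix: Use LIKE for wildcard pattern matching

Corrected query:
SELECT id, kind FROM sensors WHERE kind LIKE 'li%'

Result:
id | kind 
---+------
4  | light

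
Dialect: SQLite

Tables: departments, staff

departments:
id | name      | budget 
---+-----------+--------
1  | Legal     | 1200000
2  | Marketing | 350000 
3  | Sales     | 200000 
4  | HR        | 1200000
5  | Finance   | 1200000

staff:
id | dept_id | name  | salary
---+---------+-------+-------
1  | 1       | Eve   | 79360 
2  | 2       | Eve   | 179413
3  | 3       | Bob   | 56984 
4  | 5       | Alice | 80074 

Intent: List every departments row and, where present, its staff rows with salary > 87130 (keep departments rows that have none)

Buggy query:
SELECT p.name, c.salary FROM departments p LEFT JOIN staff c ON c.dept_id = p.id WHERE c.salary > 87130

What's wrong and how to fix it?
Bug: A WHERE condition on the right-hand table after LEFT JOIN drops unmatched parents

Fix: Move the right-table condition into the ON clause so unmatched parents are kept

Corrected query:
SELECT p.name, c.salary FROM departments p LEFT JOIN staff c ON c.dept_id = p.id AND c.salary > 87130

Result:
name      | salary
----------+-------
Legal     | NULL  
Marketing | 179413
Sales     | NULL  
HR        | NULL  
Finance   | NULL  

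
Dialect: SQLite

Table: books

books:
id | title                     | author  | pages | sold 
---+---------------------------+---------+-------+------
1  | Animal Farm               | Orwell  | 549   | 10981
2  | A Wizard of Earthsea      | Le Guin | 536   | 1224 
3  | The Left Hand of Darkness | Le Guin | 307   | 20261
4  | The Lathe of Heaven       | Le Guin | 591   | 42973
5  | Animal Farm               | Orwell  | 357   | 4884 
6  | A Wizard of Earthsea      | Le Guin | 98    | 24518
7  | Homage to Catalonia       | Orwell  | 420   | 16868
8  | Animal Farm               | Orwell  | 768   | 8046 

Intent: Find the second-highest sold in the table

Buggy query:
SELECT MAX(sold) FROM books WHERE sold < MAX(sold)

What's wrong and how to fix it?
Bug: MAX(sold) on the right of the comparison is an aggregate-in-WHERE error

Fix: Compute the overall MAX in a subquery, then take MAX of rows below it

Corrected query:
SELECT MAX(sold) FROM books WHERE sold < (SELECT MAX(sold) FROM books)

Result:
MAX(sold)
---------
24518    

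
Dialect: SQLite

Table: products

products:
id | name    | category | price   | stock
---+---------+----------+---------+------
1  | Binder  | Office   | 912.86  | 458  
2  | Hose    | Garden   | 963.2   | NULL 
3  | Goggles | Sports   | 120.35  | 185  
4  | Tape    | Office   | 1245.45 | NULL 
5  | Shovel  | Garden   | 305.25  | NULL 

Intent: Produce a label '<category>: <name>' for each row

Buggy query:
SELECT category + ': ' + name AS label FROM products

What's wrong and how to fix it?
Bug: SQLite uses || for string concatenation; + coerces text to numbers (yielding 0)

Fix: Replace + with || to concatenate text

Corrected query:
SELECT category || ': ' || name AS label FROM products

Result:
label          
---------------
Office: Binder 
Garden: Hose   
Sports: Goggles
Office: Tape   
Garden: Shovel 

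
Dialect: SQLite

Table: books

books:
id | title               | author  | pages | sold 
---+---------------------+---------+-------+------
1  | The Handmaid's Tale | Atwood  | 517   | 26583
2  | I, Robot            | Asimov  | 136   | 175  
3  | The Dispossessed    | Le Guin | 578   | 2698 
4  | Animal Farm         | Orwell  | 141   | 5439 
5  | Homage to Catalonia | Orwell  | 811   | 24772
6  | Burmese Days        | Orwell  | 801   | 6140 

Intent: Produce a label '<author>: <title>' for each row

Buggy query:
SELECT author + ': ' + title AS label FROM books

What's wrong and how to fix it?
Bug: '+' is numeric addition; on text columns SQLite converts them to 0 instead of concatenating

Fix: Use the || operator for string concatenation

Corrected query:
SELECT author || ': ' || title AS label FROM books

Result:
label                      
---------------------------
Atwood: The Handmaid's Tale
Asimov: I, Robot           
Le Guin: The Dispossessed  
Orwell: Animal Farm        
Orwell: Homage to Catalonia
Orwell: Burmese Days       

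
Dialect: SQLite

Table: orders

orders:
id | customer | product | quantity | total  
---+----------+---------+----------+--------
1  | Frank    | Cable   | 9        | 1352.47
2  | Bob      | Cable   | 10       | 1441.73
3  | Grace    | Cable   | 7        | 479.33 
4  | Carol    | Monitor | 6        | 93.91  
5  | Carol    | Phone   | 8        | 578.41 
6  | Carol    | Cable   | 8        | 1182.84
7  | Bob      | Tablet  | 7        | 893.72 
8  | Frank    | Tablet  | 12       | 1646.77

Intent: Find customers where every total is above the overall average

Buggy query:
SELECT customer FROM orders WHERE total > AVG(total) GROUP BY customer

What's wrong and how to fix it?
Bug: WHERE evaluates per row before aggregation, so AVG() is unavailable

Fix: Use a subquery for AVG and a HAVING MIN(...) filter so the condition holds for every row in the group

Corrected query:
SELECT customer FROM orders GROUP BY customer HAVING MIN(total) > (SELECT AVG(total) FROM orders)

Result:
customer
--------
Frank   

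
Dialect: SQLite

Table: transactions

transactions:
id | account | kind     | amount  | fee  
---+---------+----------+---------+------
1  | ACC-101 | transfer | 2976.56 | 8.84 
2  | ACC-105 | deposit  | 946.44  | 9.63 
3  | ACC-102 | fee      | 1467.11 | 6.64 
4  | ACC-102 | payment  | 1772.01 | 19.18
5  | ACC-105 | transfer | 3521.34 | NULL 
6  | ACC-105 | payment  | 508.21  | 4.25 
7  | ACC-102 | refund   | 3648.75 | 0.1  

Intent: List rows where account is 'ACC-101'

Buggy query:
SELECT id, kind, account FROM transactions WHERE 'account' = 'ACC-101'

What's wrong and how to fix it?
Bug: Single quotes denote string literals in SQL; the column name is being compared as a constant string

Fix: Remove the quotes around the column name (or use double quotes for an identifier)

Corrected query:
SELECT id, kind, account FROM transactions WHERE account = 'ACC-101'

Result:
id | kind     | account
---+----------+--------
1  | transfer | ACC-101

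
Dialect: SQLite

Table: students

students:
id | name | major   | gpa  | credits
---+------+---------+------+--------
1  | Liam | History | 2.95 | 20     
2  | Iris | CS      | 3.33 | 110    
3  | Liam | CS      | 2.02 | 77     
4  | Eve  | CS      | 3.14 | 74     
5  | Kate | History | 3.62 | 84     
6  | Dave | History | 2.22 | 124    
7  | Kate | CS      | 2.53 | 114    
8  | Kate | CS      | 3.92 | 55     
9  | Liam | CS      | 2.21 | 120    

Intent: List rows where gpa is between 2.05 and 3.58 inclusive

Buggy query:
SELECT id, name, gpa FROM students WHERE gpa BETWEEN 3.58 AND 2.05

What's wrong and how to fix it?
Bug: The bounds are reversed; BETWEEN a AND b requires a <= b to match anything

Fix: Write BETWEEN 2.05 AND 3.58

Corrected query:
SELECT id, name, gpa FROM students WHERE gpa BETWEEN 2.05 AND 3.58

Result:
id | name | gpa 
---+------+-----
1  | Liam | 2.95
2  | Iris | 3.33
4  | Eve  | 3.14
6  | Dave | 2.22
7  | Kate | 2.53
9  | Liam | 2.21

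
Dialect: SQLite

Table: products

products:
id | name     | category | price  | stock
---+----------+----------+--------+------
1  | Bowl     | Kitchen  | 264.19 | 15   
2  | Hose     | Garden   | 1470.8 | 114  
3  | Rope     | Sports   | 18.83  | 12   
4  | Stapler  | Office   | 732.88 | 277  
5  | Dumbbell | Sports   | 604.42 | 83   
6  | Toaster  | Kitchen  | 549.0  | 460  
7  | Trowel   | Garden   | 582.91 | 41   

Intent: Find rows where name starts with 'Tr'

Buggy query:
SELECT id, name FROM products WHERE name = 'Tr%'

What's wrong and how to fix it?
Bug: '=' compares the literal string including the % character; pattern matching needs LIKE

Fix: Use LIKE for wildcard pattern matching

Corrected query:
SELECT id, name FROM products WHERE name LIKE 'Tr%'

Result:
id | name  
---+-------
7  | Trowel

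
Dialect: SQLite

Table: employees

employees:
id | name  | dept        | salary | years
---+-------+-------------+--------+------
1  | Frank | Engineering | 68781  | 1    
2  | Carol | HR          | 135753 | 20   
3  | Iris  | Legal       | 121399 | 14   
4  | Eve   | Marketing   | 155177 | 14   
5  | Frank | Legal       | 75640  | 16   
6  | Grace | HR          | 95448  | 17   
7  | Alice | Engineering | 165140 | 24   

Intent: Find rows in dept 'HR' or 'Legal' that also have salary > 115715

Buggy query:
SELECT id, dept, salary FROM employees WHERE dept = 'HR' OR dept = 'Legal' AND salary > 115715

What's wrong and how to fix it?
Bug: AND binds tighter than OR, so this parses as dept = 'HR' OR (dept = 'Legal' AND salary > 115715)

Fix: Add parentheses around the OR so the AND applies to both alternatives

Corrected query:
SELECT id, dept, salary FROM employees WHERE (dept = 'HR' OR dept = 'Legal') AND salary > 115715

Result:
id | dept  | salary
---+-------+-------
2  | HR    | 135753
3  | Legal | 121399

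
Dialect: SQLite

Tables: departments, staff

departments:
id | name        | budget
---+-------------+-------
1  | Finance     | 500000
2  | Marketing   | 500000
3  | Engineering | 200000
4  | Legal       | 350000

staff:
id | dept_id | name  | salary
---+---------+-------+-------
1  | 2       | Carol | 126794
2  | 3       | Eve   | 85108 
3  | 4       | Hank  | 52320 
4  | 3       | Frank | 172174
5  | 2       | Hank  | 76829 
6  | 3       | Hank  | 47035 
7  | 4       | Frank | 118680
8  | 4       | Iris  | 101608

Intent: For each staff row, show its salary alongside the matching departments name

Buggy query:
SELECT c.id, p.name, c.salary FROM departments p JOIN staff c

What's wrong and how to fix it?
Bug: Missing join condition: each staff row is matched to all departments rows instead of just its own

Fix: Add ON c.dept_id = p.id to the JOIN

Corrected query:
SELECT c.id, p.name, c.salary FROM departments p JOIN staff c ON c.dept_id = p.id

Result:
id | name        | salary
---+-------------+-------
1  | Marketing   | 126794
2  | Engineering | 85108 
3  | Legal       | 52320 
4  | Engineering | 172174
5  | Marketing   | 76829 
6  | Engineering | 47035 
7  | Legal       | 118680
8  | Legal       | 101608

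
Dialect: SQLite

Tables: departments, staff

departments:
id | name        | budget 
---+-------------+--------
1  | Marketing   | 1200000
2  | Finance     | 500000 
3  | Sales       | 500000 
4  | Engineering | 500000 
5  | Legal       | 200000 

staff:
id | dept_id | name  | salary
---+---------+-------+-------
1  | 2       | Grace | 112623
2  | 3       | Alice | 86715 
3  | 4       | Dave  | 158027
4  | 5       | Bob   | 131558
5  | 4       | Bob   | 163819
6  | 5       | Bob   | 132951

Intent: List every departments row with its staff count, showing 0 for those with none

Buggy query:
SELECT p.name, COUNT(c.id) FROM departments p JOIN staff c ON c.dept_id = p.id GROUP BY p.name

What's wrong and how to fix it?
Bug: An inner join excludes parents with zero children

Fix: Switch to LEFT JOIN to retain unmatched parent rows

Corrected query:
SELECT p.name, COUNT(c.id) FROM departments p LEFT JOIN staff c ON c.dept_id = p.id GROUP BY p.name

Result:
name        | COUNT(c.id)
------------+------------
Engineering | 2          
Finance     | 1          
Legal       | 2          
Marketing   | 0          
Sales       | 1          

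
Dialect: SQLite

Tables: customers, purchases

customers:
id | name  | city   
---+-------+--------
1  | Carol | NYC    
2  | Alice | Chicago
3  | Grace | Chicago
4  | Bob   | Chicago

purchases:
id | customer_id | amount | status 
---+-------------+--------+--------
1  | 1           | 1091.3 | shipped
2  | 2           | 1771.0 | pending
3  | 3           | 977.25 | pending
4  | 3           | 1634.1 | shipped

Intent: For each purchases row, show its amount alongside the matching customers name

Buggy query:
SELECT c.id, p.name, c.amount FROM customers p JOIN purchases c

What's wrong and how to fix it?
Bug: Missing join condition: each purchases row is matched to all customers rows instead of just its own

Fix: Specify the join condition linking the foreign key to the parent id

Corrected query:
SELECT c.id, p.name, c.amount FROM customers p JOIN purchases c ON c.customer_id = p.id

Result:
id | name  | amount
---+-------+-------
1  | Carol | 1091.3
2  | Alice | 1771  
3  | Grace | 977.25
4  | Grace | 1634.1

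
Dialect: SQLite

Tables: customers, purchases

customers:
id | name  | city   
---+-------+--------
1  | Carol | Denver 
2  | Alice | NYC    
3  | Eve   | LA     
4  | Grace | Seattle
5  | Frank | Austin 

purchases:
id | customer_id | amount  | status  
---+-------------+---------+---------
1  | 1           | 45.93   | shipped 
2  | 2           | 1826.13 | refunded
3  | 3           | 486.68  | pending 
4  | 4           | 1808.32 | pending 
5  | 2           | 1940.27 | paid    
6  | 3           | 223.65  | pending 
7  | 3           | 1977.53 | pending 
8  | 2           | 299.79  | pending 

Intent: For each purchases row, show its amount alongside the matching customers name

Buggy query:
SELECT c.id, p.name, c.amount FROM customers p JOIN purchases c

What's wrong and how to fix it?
Bug: Missing join condition: each purchases row is matched to all customers rows instead of just its own

Fix: Specify the join condition linking the foreign key to the parent id

Corrected query:
SELECT c.id, p.name, c.amount FROM customers p JOIN purchases c ON c.customer_id = p.id

Result:
id | name  | amount 
---+-------+--------
1  | Carol | 45.93  
2  | Alice | 1826.13
3  | Eve   | 486.68 
4  | Grace | 1808.32
5  | Alice | 1940.27
6  | Eve   | 223.65 
7  | Eve   | 1977.53
8  | Alice | 299.79 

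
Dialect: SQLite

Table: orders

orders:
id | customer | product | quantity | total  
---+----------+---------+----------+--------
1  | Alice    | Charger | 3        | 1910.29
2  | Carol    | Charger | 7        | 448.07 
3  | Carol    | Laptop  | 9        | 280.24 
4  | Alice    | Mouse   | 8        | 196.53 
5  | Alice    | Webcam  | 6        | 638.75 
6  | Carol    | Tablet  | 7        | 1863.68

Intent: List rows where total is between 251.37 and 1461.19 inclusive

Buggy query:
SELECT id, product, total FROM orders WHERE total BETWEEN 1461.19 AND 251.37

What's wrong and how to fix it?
Bug: The bounds are reversed; BETWEEN a AND b requires a <= b to match anything

Fix: Write BETWEEN 251.37 AND 1461.19

Corrected query:
SELECT id, product, total FROM orders WHERE total BETWEEN 251.37 AND 1461.19

Result:
id | product | total 
---+---------+-------
2  | Charger | 448.07
3  | Laptop  | 280.24
5  | Webcam  | 638.75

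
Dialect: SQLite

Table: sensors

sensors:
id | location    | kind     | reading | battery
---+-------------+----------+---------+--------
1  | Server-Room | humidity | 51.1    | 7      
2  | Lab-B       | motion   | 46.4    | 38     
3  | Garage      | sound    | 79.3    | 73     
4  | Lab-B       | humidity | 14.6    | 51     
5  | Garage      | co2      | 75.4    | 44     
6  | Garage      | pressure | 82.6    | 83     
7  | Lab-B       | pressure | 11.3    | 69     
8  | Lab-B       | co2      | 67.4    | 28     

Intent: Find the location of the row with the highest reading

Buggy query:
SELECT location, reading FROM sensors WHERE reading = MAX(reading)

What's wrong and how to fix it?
Bug: WHERE is evaluated per row; an aggregate over the whole table isn't defined there

Fix: Use a subquery: WHERE reading = (SELECT MAX(reading) FROM sensors)

Corrected query:
SELECT location, reading FROM sensors WHERE reading = (SELECT MAX(reading) FROM sensors)

Result:
location | reading
---------+--------
Garage   | 82.6   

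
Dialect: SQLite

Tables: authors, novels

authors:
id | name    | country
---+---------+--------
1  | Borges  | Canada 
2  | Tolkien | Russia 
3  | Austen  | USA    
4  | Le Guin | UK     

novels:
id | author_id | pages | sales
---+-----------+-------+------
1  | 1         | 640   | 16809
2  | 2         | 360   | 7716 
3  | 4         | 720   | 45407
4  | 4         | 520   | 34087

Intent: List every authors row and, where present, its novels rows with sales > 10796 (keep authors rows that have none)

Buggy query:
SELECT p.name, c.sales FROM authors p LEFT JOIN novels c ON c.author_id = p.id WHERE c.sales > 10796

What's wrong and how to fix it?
Bug: A WHERE condition on the right-hand table after LEFT JOIN drops unmatched parents

Fix: Move the right-table condition into the ON clause so unmatched parents are kept

Corrected query:
SELECT p.name, c.sales FROM authors p LEFT JOIN novels c ON c.author_id = p.id AND c.sales > 10796

Result:
name    | sales
--------+------
Borges  | 16809
Tolkien | NULL 
Austen  | NULL 
Le Guin | 34087
Le Guin | 45407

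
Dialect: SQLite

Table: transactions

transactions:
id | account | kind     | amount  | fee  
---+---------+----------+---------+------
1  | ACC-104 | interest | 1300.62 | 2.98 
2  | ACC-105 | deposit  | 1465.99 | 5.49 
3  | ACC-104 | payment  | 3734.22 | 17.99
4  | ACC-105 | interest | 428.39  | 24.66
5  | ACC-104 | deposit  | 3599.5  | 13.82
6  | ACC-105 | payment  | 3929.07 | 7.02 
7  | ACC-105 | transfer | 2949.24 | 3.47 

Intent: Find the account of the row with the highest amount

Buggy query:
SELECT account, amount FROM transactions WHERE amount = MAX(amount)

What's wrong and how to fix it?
Bug: WHERE is evaluated per row; an aggregate over the whole table isn't defined there

Fix: Wrap MAX in a scalar subquery so WHERE compares against a single value

Corrected query:
SELECT account, amount FROM transactions WHERE amount = (SELECT MAX(amount) FROM transactions)

Result:
account | amount 
--------+--------
ACC-105 | 3929.07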